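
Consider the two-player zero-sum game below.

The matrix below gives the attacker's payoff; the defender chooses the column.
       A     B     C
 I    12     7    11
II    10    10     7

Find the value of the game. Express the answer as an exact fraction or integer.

Column A is strictly dominated by C for the defender (it gives the attacker more in every row).
The remaining 2×2 game on (I, II) × (B, C) has no saddle point. Let the attacker play I with probability p; indifference gives 7p + 10(1−p) = 11p + 7(1−p), so p = 3/7.
Similarly the defender's optimal q on B is 4/7, and the value is 7·(4/7) + (11)·(3/7) = 61/7.

61/7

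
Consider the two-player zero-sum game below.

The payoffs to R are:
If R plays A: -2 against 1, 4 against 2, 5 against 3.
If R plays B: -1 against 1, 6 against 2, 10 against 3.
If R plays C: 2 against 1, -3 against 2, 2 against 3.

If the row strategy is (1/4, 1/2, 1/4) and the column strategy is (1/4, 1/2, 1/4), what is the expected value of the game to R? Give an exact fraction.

Against (1/4, 1/2, 1/4), each row's expected payoff is A: 11/4; B: 21/4; C: -1/2.
Taking the (1/4, 1/2, 1/4)-weighted average: (1/4)·(11/4) + (1/2)·(21/4) + (1/4)·(-1/2) = 51/16.

51/16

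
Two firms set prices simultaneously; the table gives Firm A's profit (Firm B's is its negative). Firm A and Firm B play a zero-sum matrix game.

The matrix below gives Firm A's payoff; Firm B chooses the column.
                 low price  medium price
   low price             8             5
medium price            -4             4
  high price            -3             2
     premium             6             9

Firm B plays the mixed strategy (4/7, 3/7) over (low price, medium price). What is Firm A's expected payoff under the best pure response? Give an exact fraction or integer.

low price: (8)·(4/7) + (5)·(3/7) = 47/7.
medium price: (-4)·(4/7) + (4)·(3/7) = -4/7.
high price: (-3)·(4/7) + (2)·(3/7) = -6/7.
premium: (6)·(4/7) + (9)·(3/7) = 51/7.
The best pure response is premium with expected payoff 51/7.

51/7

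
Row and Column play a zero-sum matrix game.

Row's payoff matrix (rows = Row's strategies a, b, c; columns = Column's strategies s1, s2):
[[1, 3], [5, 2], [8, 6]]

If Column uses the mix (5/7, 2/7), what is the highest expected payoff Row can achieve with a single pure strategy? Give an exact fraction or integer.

52/7

a: (1)·(5/7) + (3)·(2/7) = 11/7.
b: (5)·(5/7) + (2)·(2/7) = 29/7.
c: (8)·(5/7) + (6)·(2/7) = 52/7.
The best pure response is c with expected payoff 52/7.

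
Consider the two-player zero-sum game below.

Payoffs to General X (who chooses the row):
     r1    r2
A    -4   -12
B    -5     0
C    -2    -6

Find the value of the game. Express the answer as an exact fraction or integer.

Row A is strictly dominated by row C, so General X never plays it.
The remaining 2×2 game on (B, C) × (r1, r2) has no saddle point. Let General X play B with probability p; indifference gives −5p − 2(1−p) = −6(1−p), so p = 4/9.
Similarly General Y's optimal q on r1 is 2/3, and the value is -5·(2/3) + (0)·(1/3) = -10/3.

-10/3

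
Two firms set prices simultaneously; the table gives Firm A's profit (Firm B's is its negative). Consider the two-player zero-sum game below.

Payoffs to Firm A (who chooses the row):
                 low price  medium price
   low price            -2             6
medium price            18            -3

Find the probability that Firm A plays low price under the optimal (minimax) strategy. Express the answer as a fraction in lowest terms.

Row minima are -2 and -3, so Firm A's maximin is -2; column maxima are 18 and 6, so Firm B's minimax is 6. These differ, so the equilibrium is in mixed strategies.
Let Firm A play low price with probability p. Firm B is indifferent when −2p + 18(1−p) = 6p − 3(1−p), giving p = 21/29.

21/29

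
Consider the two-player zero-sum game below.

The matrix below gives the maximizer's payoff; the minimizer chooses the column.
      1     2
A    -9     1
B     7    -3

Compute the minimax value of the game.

-1

Row minima are -9 and -3, so the maximizer's maximin is -3; column maxima are 7 and 1, so the minimizer's minimax is 1. These differ, so the equilibrium is in mixed strategies.
Let the maximizer play A with probability p. The minimizer is indifferent when −9p + 7(1−p) = p − 3(1−p), giving p = 1/2.
Let the minimizer play 1 with probability q. The maximizer is indifferent when −9q + (1−q) = 7q − 3(1−q), giving q = 1/5.
The value is -9·(1/5) + (1)·(4/5) = -1.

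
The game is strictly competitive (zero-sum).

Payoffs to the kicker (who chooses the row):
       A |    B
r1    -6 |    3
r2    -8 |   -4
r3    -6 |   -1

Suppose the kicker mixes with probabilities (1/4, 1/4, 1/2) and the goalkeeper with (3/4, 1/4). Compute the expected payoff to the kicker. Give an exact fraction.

-81/16

Against (3/4, 1/4), each row's expected payoff is r1: -15/4; r2: -7; r3: -19/4.
Taking the (1/4, 1/4, 1/2)-weighted average: (1/4)·(-15/4) + (1/4)·(-7) + (1/2)·(-19/4) = -81/16.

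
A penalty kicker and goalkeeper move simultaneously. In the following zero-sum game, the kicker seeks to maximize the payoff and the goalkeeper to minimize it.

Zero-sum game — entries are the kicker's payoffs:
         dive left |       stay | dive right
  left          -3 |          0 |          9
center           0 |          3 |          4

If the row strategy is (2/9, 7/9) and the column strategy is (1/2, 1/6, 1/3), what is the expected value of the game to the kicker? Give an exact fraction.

Against (1/2, 1/6, 1/3), each row's expected payoff is left: 3/2; center: 11/6.
Taking the (2/9, 7/9)-weighted average: (2/9)·(3/2) + (7/9)·(11/6) = 95/54.

95/54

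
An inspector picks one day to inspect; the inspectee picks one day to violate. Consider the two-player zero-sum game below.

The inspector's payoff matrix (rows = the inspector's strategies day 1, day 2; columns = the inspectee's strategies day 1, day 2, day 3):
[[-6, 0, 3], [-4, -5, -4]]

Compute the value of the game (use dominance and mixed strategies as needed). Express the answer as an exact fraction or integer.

-30/7

Column day 3 is strictly dominated by day 2 for the inspectee (it gives the inspector more in every row).
The remaining 2×2 game on (day 1, day 2) × (day 1, day 2) has no saddle point. Let the inspector play day 1 with probability p; indifference gives −6p − 4(1−p) = −5(1−p), so p = 1/7.
Similarly the inspectee's optimal q on day 1 is 5/7, and the value is -6·(5/7) + (0)·(2/7) = -30/7.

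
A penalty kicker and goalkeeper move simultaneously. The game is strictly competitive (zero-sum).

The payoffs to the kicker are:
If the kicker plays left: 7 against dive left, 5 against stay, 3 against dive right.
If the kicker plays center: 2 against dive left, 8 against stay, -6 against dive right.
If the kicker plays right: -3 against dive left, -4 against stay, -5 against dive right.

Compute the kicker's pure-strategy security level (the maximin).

3

The worst-case payoff for each row is left: 3, center: -6, right: -5.
The best of these is 3.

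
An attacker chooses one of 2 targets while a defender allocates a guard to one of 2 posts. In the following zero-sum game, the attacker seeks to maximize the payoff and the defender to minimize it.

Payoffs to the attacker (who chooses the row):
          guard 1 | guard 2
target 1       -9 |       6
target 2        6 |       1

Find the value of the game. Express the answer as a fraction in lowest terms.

9/4

Row minima are -9 and 1, so the attacker's maximin is 1; column maxima are 6 and 6, so the defender's minimax is 6. These differ, so the equilibrium is in mixed strategies.
Let the attacker play target 1 with probability p. The defender is indifferent when −9p + 6(1−p) = 6p + (1−p), giving p = 1/4.
Let the defender play guard 1 with probability q. The attacker is indifferent when −9q + 6(1−q) = 6q + (1−q), giving q = 1/4.
The value is -9·(1/4) + (6)·(3/4) = 9/4.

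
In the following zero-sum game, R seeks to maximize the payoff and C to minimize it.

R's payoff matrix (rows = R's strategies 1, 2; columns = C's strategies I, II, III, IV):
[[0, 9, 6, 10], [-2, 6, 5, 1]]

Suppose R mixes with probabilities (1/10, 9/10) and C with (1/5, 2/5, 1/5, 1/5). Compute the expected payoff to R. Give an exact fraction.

89/25

Against (1/5, 2/5, 1/5, 1/5), each row's expected payoff is 1: 34/5; 2: 16/5.
Taking the (1/10, 9/10)-weighted average: (1/10)·(34/5) + (9/10)·(16/5) = 89/25.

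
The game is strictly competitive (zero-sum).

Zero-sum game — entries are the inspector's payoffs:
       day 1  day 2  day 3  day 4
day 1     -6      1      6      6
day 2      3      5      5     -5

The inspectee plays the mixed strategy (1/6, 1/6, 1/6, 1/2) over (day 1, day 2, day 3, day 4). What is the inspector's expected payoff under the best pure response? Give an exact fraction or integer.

day 1: (-6)·(1/6) + (1)·(1/6) + (6)·(1/6) + (6)·(1/2) = 19/6.
day 2: (3)·(1/6) + (5)·(1/6) + (5)·(1/6) + (-5)·(1/2) = -1/3.
The best pure response is day 1 with expected payoff 19/6.

19/6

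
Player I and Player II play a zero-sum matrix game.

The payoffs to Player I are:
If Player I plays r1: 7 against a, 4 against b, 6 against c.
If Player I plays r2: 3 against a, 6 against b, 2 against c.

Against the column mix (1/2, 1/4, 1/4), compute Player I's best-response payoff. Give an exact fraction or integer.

r1: (7)·(1/2) + (4)·(1/4) + (6)·(1/4) = 6.
r2: (3)·(1/2) + (6)·(1/4) + (2)·(1/4) = 7/2.
The best pure response is r1 with expected payoff 6.

6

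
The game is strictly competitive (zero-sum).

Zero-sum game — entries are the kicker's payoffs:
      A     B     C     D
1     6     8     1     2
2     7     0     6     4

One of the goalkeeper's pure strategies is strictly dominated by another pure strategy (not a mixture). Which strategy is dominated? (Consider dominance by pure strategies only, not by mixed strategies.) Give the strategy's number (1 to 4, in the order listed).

1

The goalkeeper prefers columns that give the kicker less. Compare A with C: 1 < 6, 6 < 7.
So C strictly dominates A for the goalkeeper; A is strictly dominated.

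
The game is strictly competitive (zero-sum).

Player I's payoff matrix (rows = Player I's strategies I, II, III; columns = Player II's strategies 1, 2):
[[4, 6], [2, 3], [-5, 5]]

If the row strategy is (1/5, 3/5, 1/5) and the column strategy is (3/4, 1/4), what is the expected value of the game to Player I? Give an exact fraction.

Against (3/4, 1/4), each row's expected payoff is I: 9/2; II: 9/4; III: -5/2.
Taking the (1/5, 3/5, 1/5)-weighted average: (1/5)·(9/2) + (3/5)·(9/4) + (1/5)·(-5/2) = 7/4.

7/4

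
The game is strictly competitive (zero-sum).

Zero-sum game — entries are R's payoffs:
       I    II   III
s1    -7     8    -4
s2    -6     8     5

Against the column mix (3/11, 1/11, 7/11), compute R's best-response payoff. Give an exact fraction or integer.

25/11

s1: (-7)·(3/11) + (8)·(1/11) + (-4)·(7/11) = -41/11.
s2: (-6)·(3/11) + (8)·(1/11) + (5)·(7/11) = 25/11.
The best pure response is s2 with expected payoff 25/11.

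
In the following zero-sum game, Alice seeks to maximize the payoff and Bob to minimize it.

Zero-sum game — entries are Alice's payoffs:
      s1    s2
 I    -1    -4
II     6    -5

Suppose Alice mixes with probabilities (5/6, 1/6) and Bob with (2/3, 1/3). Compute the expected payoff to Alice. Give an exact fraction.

Against (2/3, 1/3), each row's expected payoff is I: -2; II: 7/3.
Taking the (5/6, 1/6)-weighted average: (5/6)·(-2) + (1/6)·(7/3) = -23/18.

-23/18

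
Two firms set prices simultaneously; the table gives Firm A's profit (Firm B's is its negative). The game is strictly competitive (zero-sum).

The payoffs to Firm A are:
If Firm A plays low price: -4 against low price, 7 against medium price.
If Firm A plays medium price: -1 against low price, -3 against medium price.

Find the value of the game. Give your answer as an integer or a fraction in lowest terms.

Row minima are -4 and -3, so Firm A's maximin is -3; column maxima are -1 and 7, so Firm B's minimax is -1. These differ, so the equilibrium is in mixed strategies.
Let Firm A play low price with probability p. Firm B is indifferent when −4p − (1−p) = 7p − 3(1−p), giving p = 2/13.
Let Firm B play low price with probability q. Firm A is indifferent when −4q + 7(1−q) = −q − 3(1−q), giving q = 10/13.
The value is -4·(10/13) + (7)·(3/13) = -19/13.

-19/13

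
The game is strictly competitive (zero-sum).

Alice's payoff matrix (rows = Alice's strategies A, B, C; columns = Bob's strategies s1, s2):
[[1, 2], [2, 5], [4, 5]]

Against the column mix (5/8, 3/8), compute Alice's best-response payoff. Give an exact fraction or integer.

A: (1)·(5/8) + (2)·(3/8) = 11/8.
B: (2)·(5/8) + (5)·(3/8) = 25/8.
C: (4)·(5/8) + (5)·(3/8) = 35/8.
The best pure response is C with expected payoff 35/8.

35/8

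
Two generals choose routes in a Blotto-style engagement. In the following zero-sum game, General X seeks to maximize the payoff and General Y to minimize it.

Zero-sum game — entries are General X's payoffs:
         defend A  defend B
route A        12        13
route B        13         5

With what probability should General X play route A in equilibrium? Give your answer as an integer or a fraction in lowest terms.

Row minima are 12 and 5, so General X's maximin is 12; column maxima are 13 and 13, so General Y's minimax is 13. These differ, so the equilibrium is in mixed strategies.
Let General X play route A with probability p. General Y is indifferent when 12p + 13(1−p) = 13p + 5(1−p), giving p = 8/9.

8/9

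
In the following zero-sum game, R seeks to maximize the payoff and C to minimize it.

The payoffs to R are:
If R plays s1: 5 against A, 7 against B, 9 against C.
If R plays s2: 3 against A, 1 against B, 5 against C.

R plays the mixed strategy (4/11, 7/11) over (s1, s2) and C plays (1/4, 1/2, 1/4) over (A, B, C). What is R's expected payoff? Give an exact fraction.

Against (1/4, 1/2, 1/4), each row's expected payoff is s1: 7; s2: 5/2.
Taking the (4/11, 7/11)-weighted average: (4/11)·(7) + (7/11)·(5/2) = 91/22.

91/22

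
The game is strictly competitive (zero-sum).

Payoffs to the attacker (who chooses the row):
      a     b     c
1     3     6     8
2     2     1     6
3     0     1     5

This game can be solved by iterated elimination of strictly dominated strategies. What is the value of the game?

Row 2 is strictly dominated by row 1 (3>2, 6>1, 8>6); eliminate 2.
Column c is strictly dominated by a for the defender (3<8, 0<5); eliminate c.
Row 3 is strictly dominated by row 1 (3>0, 6>1); eliminate 3.
Column b is strictly dominated by a for the defender (3<6); eliminate b.
Only (1, a) remains, with payoff 3.

3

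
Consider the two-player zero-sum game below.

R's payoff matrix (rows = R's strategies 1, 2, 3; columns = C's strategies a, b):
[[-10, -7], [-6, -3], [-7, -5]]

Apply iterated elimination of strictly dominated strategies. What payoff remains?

Column b is strictly dominated by a for C (-10<-7, -6<-3, -7<-5); eliminate b.
Row 1 is strictly dominated by row 2 (-6>-10); eliminate 1.
Row 3 is strictly dominated by row 2 (-6>-7); eliminate 3.
Only (2, a) remains, with payoff -6.

-6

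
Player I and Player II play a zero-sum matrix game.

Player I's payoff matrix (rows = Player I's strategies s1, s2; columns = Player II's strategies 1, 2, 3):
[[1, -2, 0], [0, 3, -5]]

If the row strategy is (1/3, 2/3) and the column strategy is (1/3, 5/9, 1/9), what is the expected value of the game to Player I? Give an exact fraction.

Against (1/3, 5/9, 1/9), each row's expected payoff is s1: -7/9; s2: 10/9.
Taking the (1/3, 2/3)-weighted average: (1/3)·(-7/9) + (2/3)·(10/9) = 13/27.

13/27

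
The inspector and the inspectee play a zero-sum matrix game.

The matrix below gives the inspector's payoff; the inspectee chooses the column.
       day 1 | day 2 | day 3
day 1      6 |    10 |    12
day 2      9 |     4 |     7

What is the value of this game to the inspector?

Column day 3 is strictly dominated by day 2 for the inspectee (it gives the inspector more in every row).
The remaining 2×2 game on (day 1, day 2) × (day 1, day 2) has no saddle point. Let the inspector play day 1 with probability p; indifference gives 6p + 9(1−p) = 10p + 4(1−p), so p = 5/9.
Similarly the inspectee's optimal q on day 1 is 2/3, and the value is 6·(2/3) + (10)·(1/3) = 22/3.

22/3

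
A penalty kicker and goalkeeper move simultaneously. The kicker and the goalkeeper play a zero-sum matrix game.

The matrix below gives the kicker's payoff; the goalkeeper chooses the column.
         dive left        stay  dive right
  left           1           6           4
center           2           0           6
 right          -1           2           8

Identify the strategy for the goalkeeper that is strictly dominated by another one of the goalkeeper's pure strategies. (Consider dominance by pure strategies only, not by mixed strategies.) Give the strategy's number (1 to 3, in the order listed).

The goalkeeper prefers columns that give the kicker less. Compare dive right with dive left: 1 < 4, 2 < 6, -1 < 8.
So dive left strictly dominates dive right for the goalkeeper; dive right is strictly dominated.

3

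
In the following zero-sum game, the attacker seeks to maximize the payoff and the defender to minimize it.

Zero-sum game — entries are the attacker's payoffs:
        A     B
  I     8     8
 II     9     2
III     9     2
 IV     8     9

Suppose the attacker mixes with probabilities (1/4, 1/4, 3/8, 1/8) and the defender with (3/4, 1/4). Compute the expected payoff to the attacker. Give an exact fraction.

121/16

Against (3/4, 1/4), each row's expected payoff is I: 8; II: 29/4; III: 29/4; IV: 33/4.
Taking the (1/4, 1/4, 3/8, 1/8)-weighted average: (1/4)·(8) + (1/4)·(29/4) + (3/8)·(29/4) + (1/8)·(33/4) = 121/16.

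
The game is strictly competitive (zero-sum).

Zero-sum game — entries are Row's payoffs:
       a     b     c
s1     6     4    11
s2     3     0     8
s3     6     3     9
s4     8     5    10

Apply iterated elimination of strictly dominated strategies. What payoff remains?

5

Row s2 is strictly dominated by row s1 (6>3, 4>0, 11>8); eliminate s2.
Row s3 is strictly dominated by row s4 (8>6, 5>3, 10>9); eliminate s3.
Column a is strictly dominated by b for Column (4<6, 5<8); eliminate a.
Column c is strictly dominated by b for Column (4<11, 5<10); eliminate c.
Row s1 is strictly dominated by row s4 (5>4); eliminate s1.
Only (s4, b) remains, with payoff 5.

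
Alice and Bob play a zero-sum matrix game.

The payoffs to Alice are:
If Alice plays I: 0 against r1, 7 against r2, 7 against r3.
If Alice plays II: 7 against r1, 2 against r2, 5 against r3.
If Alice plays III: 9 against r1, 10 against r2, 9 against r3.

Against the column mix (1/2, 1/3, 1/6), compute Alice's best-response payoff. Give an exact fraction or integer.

28/3

I: (0)·(1/2) + (7)·(1/3) + (7)·(1/6) = 7/2.
II: (7)·(1/2) + (2)·(1/3) + (5)·(1/6) = 5.
III: (9)·(1/2) + (10)·(1/3) + (9)·(1/6) = 28/3.
The best pure response is III with expected payoff 28/3.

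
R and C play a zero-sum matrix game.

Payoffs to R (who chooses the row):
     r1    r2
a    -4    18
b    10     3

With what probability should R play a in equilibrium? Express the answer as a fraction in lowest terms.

Row minima are -4 and 3, so R's maximin is 3; column maxima are 10 and 18, so C's minimax is 10. These differ, so the equilibrium is in mixed strategies.
Let R play a with probability p. C is indifferent when −4p + 10(1−p) = 18p + 3(1−p), giving p = 7/29.

7/29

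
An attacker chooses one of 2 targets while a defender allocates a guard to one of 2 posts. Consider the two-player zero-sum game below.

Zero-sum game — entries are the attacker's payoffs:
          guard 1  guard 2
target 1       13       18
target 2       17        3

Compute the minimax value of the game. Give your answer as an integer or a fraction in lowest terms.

Row minima are 13 and 3, so the attacker's maximin is 13; column maxima are 17 and 18, so the defender's minimax is 17. These differ, so the equilibrium is in mixed strategies.
Let the attacker play target 1 with probability p. The defender is indifferent when 13p + 17(1−p) = 18p + 3(1−p), giving p = 14/19.
Let the defender play guard 1 with probability q. The attacker is indifferent when 13q + 18(1−q) = 17q + 3(1−q), giving q = 15/19.
The value is 13·(15/19) + (18)·(4/19) = 267/19.

267/19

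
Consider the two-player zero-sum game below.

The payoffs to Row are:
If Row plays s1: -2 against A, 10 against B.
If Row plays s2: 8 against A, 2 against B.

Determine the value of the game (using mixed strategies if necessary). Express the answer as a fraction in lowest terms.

14/3

Row minima are -2 and 2, so Row's maximin is 2; column maxima are 8 and 10, so Column's minimax is 8. These differ, so the equilibrium is in mixed strategies.
Let Row play s1 with probability p. Column is indifferent when −2p + 8(1−p) = 10p + 2(1−p), giving p = 1/3.
Let Column play A with probability q. Row is indifferent when −2q + 10(1−q) = 8q + 2(1−q), giving q = 4/9.
The value is -2·(4/9) + (10)·(5/9) = 14/3.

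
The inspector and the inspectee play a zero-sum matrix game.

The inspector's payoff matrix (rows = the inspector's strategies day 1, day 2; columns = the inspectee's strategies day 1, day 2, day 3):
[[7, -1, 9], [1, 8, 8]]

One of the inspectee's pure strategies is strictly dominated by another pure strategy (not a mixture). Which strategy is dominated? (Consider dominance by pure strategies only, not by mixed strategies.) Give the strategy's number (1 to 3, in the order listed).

3

The inspectee prefers columns that give the inspector less. Compare day 3 with day 1: 7 < 9, 1 < 8.
So day 1 strictly dominates day 3 for the inspectee; day 3 is strictly dominated.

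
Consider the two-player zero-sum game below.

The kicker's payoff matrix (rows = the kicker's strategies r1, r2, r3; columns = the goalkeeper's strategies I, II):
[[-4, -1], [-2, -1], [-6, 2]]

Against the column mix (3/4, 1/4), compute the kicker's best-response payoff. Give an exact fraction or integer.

-7/4

r1: (-4)·(3/4) + (-1)·(1/4) = -13/4.
r2: (-2)·(3/4) + (-1)·(1/4) = -7/4.
r3: (-6)·(3/4) + (2)·(1/4) = -4.
The best pure response is r2 with expected payoff -7/4.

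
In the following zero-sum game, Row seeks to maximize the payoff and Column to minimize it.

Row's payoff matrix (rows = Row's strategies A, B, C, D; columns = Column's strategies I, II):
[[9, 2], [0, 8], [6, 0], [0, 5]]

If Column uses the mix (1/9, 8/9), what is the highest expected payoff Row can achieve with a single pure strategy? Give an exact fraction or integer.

64/9

A: (9)·(1/9) + (2)·(8/9) = 25/9.
B: (0)·(1/9) + (8)·(8/9) = 64/9.
C: (6)·(1/9) + (0)·(8/9) = 2/3.
D: (0)·(1/9) + (5)·(8/9) = 40/9.
The best pure response is B with expected payoff 64/9.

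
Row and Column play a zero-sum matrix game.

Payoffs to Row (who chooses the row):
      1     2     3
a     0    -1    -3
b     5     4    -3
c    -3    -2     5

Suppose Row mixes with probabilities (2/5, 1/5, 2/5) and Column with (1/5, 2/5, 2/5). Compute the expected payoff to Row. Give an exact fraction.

-3/25

Against (1/5, 2/5, 2/5), each row's expected payoff is a: -8/5; b: 7/5; c: 3/5.
Taking the (2/5, 1/5, 2/5)-weighted average: (2/5)·(-8/5) + (1/5)·(7/5) + (2/5)·(3/5) = -3/25.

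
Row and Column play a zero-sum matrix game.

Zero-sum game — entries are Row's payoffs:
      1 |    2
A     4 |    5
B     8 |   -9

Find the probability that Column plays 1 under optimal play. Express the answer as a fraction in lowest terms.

Row minima are 4 and -9, so Row's maximin is 4; column maxima are 8 and 5, so Column's minimax is 5. These differ, so the equilibrium is in mixed strategies.
Let Column play 1 with probability q. Row is indifferent when 4q + 5(1−q) = 8q − 9(1−q), giving q = 7/9.

7/9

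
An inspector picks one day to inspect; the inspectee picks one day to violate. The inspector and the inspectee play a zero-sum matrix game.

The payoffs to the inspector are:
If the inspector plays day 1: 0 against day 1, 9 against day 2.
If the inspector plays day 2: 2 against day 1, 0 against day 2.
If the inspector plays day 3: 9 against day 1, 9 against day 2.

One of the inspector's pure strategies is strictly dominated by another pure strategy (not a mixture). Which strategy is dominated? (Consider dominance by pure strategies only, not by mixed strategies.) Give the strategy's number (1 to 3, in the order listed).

Compare day 2 with day 3: 9 > 2, 9 > 0.
So day 3 strictly dominates day 2 for the inspector; day 2 is strictly dominated.

2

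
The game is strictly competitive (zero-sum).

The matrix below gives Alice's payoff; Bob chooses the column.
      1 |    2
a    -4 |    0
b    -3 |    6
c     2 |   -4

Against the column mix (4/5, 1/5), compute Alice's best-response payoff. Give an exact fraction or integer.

a: (-4)·(4/5) + (0)·(1/5) = -16/5.
b: (-3)·(4/5) + (6)·(1/5) = -6/5.
c: (2)·(4/5) + (-4)·(1/5) = 4/5.
The best pure response is c with expected payoff 4/5.

4/5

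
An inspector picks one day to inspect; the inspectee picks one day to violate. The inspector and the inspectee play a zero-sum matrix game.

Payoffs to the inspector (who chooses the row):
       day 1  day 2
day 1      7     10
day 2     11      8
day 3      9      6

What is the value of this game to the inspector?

9

Row day 3 is strictly dominated by row day 2, so the inspector never plays it.
The remaining 2×2 game on (day 1, day 2) × (day 1, day 2) has no saddle point. Let the inspector play day 1 with probability p; indifference gives 7p + 11(1−p) = 10p + 8(1−p), so p = 1/2.
Similarly the inspectee's optimal q on day 1 is 1/3, and the value is 7·(1/3) + (10)·(2/3) = 9.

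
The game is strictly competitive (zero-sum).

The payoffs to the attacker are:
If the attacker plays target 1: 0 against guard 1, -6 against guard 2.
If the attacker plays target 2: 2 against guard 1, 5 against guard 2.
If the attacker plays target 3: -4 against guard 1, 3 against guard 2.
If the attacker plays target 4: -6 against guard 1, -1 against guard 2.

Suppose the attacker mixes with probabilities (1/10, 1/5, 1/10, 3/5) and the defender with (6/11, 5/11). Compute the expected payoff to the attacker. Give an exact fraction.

-211/110

Against (6/11, 5/11), each row's expected payoff is target 1: -30/11; target 2: 37/11; target 3: -9/11; target 4: -41/11.
Taking the (1/10, 1/5, 1/10, 3/5)-weighted average: (1/10)·(-30/11) + (1/5)·(37/11) + (1/10)·(-9/11) + (3/5)·(-41/11) = -211/110.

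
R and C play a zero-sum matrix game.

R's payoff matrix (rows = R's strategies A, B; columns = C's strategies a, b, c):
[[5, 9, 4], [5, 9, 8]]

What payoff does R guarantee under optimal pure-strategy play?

5

Row minima: 4, 5 → R's maximin is 5.
Column maxima: 5, 9, 8 → C's minimax is 5.
They coincide at (B, a), so the value is 5.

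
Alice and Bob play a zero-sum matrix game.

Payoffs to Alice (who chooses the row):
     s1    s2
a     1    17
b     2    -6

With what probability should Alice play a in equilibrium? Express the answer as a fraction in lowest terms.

1/3

Row minima are 1 and -6, so Alice's maximin is 1; column maxima are 2 and 17, so Bob's minimax is 2. These differ, so the equilibrium is in mixed strategies.
Let Alice play a with probability p. Bob is indifferent when p + 2(1−p) = 17p − 6(1−p), giving p = 1/3.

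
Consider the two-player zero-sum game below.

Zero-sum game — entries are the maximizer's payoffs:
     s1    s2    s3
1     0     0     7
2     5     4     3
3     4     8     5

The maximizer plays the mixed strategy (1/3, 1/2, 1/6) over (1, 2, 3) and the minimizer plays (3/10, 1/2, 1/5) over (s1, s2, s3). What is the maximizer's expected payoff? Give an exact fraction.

Against (3/10, 1/2, 1/5), each row's expected payoff is 1: 7/5; 2: 41/10; 3: 31/5.
Taking the (1/3, 1/2, 1/6)-weighted average: (1/3)·(7/5) + (1/2)·(41/10) + (1/6)·(31/5) = 71/20.

71/20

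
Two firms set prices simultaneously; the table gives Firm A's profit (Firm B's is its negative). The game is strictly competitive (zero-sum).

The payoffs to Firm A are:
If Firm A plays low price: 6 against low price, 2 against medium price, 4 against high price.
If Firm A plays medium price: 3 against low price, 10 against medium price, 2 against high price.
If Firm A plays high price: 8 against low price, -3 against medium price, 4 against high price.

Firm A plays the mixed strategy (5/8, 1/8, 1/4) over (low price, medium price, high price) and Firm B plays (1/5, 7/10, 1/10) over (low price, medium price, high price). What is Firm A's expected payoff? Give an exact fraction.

113/40

Against (1/5, 7/10, 1/10), each row's expected payoff is low price: 3; medium price: 39/5; high price: -1/10.
Taking the (5/8, 1/8, 1/4)-weighted average: (5/8)·(3) + (1/8)·(39/5) + (1/4)·(-1/10) = 113/40.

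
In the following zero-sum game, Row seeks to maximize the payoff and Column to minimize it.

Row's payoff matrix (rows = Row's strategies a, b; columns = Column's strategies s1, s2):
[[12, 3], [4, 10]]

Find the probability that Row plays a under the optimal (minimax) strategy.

Row minima are 3 and 4, so Row's maximin is 4; column maxima are 12 and 10, so Column's minimax is 10. These differ, so the equilibrium is in mixed strategies.
Let Row play a with probability p. Column is indifferent when 12p + 4(1−p) = 3p + 10(1−p), giving p = 2/5.

2/5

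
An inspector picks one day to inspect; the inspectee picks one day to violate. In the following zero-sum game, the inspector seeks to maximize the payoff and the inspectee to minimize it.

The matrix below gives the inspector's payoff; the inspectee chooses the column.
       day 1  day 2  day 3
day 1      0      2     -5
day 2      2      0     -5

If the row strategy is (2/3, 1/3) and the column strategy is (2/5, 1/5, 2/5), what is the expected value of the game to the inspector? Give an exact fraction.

Against (2/5, 1/5, 2/5), each row's expected payoff is day 1: -8/5; day 2: -6/5.
Taking the (2/3, 1/3)-weighted average: (2/3)·(-8/5) + (1/3)·(-6/5) = -22/15.

-22/15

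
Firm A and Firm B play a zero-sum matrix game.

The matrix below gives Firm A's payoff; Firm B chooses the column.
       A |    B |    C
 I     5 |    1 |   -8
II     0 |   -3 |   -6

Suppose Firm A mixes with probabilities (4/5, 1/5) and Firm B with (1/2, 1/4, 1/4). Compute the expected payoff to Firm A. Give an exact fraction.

Against (1/2, 1/4, 1/4), each row's expected payoff is I: 3/4; II: -9/4.
Taking the (4/5, 1/5)-weighted average: (4/5)·(3/4) + (1/5)·(-9/4) = 3/20.

3/20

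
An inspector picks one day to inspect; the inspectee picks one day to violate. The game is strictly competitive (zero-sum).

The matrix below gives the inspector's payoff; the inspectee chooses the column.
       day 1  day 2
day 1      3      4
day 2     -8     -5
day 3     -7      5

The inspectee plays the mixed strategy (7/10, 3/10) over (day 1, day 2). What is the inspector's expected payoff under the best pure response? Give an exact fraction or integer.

33/10

day 1: (3)·(7/10) + (4)·(3/10) = 33/10.
day 2: (-8)·(7/10) + (-5)·(3/10) = -71/10.
day 3: (-7)·(7/10) + (5)·(3/10) = -17/5.
The best pure response is day 1 with expected payoff 33/10.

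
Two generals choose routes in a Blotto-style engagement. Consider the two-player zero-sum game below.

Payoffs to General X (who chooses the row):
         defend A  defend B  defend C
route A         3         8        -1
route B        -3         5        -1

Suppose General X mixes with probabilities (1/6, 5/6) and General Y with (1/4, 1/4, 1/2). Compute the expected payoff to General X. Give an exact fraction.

Against (1/4, 1/4, 1/2), each row's expected payoff is route A: 9/4; route B: 0.
Taking the (1/6, 5/6)-weighted average: (1/6)·(9/4) + (5/6)·(0) = 3/8.

3/8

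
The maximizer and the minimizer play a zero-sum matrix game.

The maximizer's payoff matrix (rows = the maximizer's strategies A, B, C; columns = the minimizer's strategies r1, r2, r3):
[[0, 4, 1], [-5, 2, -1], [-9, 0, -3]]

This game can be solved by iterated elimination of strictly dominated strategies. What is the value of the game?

Row C is strictly dominated by row A (0>-9, 4>0, 1>-3); eliminate C.
Row B is strictly dominated by row A (0>-5, 4>2, 1>-1); eliminate B.
Column r2 is strictly dominated by r1 for the minimizer (0<4); eliminate r2.
Column r3 is strictly dominated by r1 for the minimizer (0<1); eliminate r3.
Only (A, r1) remains, with payoff 0.

0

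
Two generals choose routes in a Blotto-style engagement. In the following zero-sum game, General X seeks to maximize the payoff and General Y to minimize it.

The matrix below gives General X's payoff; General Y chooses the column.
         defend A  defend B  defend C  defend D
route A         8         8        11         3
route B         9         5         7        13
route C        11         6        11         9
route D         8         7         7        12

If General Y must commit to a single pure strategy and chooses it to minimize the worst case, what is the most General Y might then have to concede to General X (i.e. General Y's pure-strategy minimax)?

The worst case (largest entry) in each column is defend A: 11, defend B: 8, defend C: 11, defend D: 13.
The best (smallest) of these is 8.

8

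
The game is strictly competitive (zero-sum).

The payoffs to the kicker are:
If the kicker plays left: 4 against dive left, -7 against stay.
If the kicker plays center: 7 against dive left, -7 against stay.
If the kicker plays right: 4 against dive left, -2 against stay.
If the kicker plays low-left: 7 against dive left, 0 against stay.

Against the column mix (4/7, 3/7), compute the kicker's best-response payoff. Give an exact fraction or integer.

left: (4)·(4/7) + (-7)·(3/7) = -5/7.
center: (7)·(4/7) + (-7)·(3/7) = 1.
right: (4)·(4/7) + (-2)·(3/7) = 10/7.
low-left: (7)·(4/7) + (0)·(3/7) = 4.
The best pure response is low-left with expected payoff 4.

4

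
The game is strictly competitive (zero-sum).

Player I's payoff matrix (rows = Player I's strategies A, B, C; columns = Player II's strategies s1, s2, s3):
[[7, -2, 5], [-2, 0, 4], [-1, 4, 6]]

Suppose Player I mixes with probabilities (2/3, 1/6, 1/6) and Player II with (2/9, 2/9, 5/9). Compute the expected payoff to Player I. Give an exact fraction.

Against (2/9, 2/9, 5/9), each row's expected payoff is A: 35/9; B: 16/9; C: 4.
Taking the (2/3, 1/6, 1/6)-weighted average: (2/3)·(35/9) + (1/6)·(16/9) + (1/6)·(4) = 32/9.

32/9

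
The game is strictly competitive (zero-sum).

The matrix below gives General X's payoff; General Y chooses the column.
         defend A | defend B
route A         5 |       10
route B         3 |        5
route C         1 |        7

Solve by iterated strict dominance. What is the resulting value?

Row route B is strictly dominated by row route A (5>3, 10>5); eliminate route B.
Column defend B is strictly dominated by defend A for General Y (5<10, 1<7); eliminate defend B.
Row route C is strictly dominated by row route A (5>1); eliminate route C.
Only (route A, defend A) remains, with payoff 5.

5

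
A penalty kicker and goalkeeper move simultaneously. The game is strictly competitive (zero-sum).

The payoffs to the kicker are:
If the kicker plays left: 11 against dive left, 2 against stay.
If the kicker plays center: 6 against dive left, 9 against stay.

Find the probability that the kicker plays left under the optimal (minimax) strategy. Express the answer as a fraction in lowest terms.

Row minima are 2 and 6, so the kicker's maximin is 6; column maxima are 11 and 9, so the goalkeeper's minimax is 9. These differ, so the equilibrium is in mixed strategies.
Let the kicker play left with probability p. The goalkeeper is indifferent when 11p + 6(1−p) = 2p + 9(1−p), giving p = 1/4.

1/4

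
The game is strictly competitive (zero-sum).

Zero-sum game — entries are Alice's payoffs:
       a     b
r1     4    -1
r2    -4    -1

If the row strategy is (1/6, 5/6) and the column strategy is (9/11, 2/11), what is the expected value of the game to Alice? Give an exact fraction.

Against (9/11, 2/11), each row's expected payoff is r1: 34/11; r2: -38/11.
Taking the (1/6, 5/6)-weighted average: (1/6)·(34/11) + (5/6)·(-38/11) = -26/11.

-26/11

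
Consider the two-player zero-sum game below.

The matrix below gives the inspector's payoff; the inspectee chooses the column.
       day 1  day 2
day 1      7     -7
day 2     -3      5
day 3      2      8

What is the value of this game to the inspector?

Row day 2 is strictly dominated by row day 3, so the inspector never plays it.
The remaining 2×2 game on (day 1, day 3) × (day 1, day 2) has no saddle point. Let the inspector play day 1 with probability p; indifference gives 7p + 2(1−p) = −7p + 8(1−p), so p = 3/10.
Similarly the inspectee's optimal q on day 1 is 3/4, and the value is 7·(3/4) + (-7)·(1/4) = 7/2.

7/2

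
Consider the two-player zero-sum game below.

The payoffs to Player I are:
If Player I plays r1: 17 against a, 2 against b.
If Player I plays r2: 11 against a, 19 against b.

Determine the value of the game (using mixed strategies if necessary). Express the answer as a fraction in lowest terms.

301/23

Row minima are 2 and 11, so Player I's maximin is 11; column maxima are 17 and 19, so Player II's minimax is 17. These differ, so the equilibrium is in mixed strategies.
Let Player I play r1 with probability p. Player II is indifferent when 17p + 11(1−p) = 2p + 19(1−p), giving p = 8/23.
Let Player II play a with probability q. Player I is indifferent when 17q + 2(1−q) = 11q + 19(1−q), giving q = 17/23.
The value is 17·(17/23) + (2)·(6/23) = 301/23.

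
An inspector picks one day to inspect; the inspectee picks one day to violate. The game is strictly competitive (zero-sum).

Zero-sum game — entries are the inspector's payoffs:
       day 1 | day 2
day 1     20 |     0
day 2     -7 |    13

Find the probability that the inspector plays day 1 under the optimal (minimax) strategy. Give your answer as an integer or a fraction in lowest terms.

Row minima are 0 and -7, so the inspector's maximin is 0; column maxima are 20 and 13, so the inspectee's minimax is 13. These differ, so the equilibrium is in mixed strategies.
Let the inspector play day 1 with probability p. The inspectee is indifferent when 20p − 7(1−p) = 13(1−p), giving p = 1/2.

1/2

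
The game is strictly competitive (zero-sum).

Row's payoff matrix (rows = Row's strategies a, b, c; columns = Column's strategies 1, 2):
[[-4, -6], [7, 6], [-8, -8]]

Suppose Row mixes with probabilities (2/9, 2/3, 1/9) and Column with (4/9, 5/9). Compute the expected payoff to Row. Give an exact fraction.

Against (4/9, 5/9), each row's expected payoff is a: -46/9; b: 58/9; c: -8.
Taking the (2/9, 2/3, 1/9)-weighted average: (2/9)·(-46/9) + (2/3)·(58/9) + (1/9)·(-8) = 184/81.

184/81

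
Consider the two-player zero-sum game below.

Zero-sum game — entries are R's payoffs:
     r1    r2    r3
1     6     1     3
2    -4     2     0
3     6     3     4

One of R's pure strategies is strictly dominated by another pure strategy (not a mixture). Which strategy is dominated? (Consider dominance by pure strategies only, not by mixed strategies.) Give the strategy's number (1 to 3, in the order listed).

Compare 2 with 3: 6 > -4, 3 > 2, 4 > 0.
So 3 strictly dominates 2 for R; 2 is strictly dominated.

2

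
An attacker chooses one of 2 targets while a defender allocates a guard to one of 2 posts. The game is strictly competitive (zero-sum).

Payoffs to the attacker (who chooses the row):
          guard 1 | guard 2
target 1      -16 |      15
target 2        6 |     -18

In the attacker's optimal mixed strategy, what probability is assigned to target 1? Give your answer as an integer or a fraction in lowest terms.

24/55

Row minima are -16 and -18, so the attacker's maximin is -16; column maxima are 6 and 15, so the defender's minimax is 6. These differ, so the equilibrium is in mixed strategies.
Let the attacker play target 1 with probability p. The defender is indifferent when −16p + 6(1−p) = 15p − 18(1−p), giving p = 24/55.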